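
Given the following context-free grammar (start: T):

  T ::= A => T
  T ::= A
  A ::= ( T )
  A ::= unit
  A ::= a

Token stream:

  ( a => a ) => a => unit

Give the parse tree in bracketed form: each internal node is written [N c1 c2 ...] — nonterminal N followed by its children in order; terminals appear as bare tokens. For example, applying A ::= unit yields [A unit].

T
A => T
( T ) => T
( A => T ) => T
( a => T ) => T
( a => A ) => T
( a => a ) => T
( a => a ) => A => T
( a => a ) => a => T
( a => a ) => a => A
( a => a ) => a => unit

[T [A ( [T [A a] => [T [A a]]] )] => [T [A a] => [T [A unit]]]]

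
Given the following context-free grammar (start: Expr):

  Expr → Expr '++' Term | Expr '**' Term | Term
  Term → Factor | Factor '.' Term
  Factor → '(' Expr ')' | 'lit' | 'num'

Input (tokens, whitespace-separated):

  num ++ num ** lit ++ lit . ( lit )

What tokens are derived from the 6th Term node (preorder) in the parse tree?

lit

[Expr [Expr [Expr [Expr [Term [Factor num]]] ++ [Term [Factor num]]] ** [Term [Factor lit]]] ++ [Term [Factor lit] . [Term [Factor ( [Expr [Term [Factor lit]]] )]]]]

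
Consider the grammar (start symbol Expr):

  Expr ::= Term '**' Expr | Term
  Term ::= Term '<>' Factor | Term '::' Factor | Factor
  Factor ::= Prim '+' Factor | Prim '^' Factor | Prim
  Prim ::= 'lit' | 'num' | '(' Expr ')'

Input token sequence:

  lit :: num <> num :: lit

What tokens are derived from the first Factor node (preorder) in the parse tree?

lit

[Expr [Term [Term [Term [Term [Factor [Prim lit]]] :: [Factor [Prim num]]] <> [Factor [Prim num]]] :: [Factor [Prim lit]]]]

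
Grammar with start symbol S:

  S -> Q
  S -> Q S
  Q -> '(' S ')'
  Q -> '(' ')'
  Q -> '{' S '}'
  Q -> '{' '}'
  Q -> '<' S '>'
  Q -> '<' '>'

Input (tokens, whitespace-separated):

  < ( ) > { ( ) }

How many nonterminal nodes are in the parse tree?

8

[S [Q < [S [Q ( )]] >] [S [Q { [S [Q ( )]] }]]]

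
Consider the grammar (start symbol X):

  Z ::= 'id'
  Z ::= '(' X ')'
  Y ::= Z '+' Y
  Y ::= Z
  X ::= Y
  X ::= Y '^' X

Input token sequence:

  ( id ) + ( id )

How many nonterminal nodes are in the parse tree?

[X [Y [Z ( [X [Y [Z id]]] )] + [Y [Z ( [X [Y [Z id]]] )]]]]

11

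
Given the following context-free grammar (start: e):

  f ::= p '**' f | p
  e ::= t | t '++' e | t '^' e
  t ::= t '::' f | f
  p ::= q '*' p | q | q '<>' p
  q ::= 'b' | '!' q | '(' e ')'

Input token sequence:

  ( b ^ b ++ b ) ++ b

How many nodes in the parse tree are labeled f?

5

[e [t [f [p [q ( [e [t [f [p [q b]]]] ^ [e [t [f [p [q b]]]] ++ [e [t [f [p [q b]]]]]]] )]]]] ++ [e [t [f [p [q b]]]]]]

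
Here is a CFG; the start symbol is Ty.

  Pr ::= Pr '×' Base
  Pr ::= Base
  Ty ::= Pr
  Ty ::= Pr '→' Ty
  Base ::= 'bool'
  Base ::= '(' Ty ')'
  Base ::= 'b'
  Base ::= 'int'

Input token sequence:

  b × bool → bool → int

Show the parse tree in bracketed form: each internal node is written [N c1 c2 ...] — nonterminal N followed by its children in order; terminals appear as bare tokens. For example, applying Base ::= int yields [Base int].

Ty
Pr → Ty
Pr × Base → Ty
Base × Base → Ty
b × Base → Ty
b × bool → Ty
b × bool → Pr → Ty
b × bool → Base → Ty
b × bool → bool → Ty
b × bool → bool → Pr
b × bool → bool → Base
b × bool → bool → int

[Ty [Pr [Pr [Base b]] × [Base bool]] → [Ty [Pr [Base bool]] → [Ty [Pr [Base int]]]]]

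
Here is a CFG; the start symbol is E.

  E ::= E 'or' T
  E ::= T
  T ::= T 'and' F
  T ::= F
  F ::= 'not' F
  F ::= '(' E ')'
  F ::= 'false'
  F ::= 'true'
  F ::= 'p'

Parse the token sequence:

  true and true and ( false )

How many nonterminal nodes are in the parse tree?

[E [T [T [T [F true]] and [F true]] and [F ( [E [T [F false]]] )]]]

10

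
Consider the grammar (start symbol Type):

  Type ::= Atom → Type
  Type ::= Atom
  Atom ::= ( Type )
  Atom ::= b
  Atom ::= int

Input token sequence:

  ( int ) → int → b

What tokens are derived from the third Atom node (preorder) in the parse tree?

[Type [Atom ( [Type [Atom int]] )] → [Type [Atom int] → [Type [Atom b]]]]

int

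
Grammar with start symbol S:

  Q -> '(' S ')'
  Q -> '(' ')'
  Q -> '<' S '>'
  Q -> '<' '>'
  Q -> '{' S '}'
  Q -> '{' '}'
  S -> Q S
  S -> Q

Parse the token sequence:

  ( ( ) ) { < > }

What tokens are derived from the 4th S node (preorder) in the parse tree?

[S [Q ( [S [Q ( )]] )] [S [Q { [S [Q < >]] }]]]

< >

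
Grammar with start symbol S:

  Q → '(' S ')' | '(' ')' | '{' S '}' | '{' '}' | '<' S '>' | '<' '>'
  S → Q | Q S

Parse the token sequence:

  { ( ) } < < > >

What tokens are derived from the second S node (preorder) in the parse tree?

( )

[S [Q { [S [Q ( )]] }] [S [Q < [S [Q < >]] >]]]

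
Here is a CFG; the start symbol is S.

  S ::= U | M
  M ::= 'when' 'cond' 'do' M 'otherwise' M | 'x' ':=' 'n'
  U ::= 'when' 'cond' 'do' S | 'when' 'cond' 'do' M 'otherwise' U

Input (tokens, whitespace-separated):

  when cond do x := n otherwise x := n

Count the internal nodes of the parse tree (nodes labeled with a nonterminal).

4

[S [M when cond do [M x := n] otherwise [M x := n]]]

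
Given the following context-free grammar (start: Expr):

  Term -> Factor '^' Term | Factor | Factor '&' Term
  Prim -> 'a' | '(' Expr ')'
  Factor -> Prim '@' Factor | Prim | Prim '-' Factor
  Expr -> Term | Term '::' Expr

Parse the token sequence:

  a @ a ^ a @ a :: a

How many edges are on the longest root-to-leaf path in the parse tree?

[Expr [Term [Factor [Prim a] @ [Factor [Prim a]]] ^ [Term [Factor [Prim a] @ [Factor [Prim a]]]]] :: [Expr [Term [Factor [Prim a]]]]]

6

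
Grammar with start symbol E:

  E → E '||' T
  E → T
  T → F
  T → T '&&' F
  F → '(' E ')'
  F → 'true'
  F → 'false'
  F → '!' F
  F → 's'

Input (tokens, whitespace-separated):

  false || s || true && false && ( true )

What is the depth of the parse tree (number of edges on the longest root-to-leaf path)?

6

[E [E [E [T [F false]]] || [T [F s]]] || [T [T [T [F true]] && [F false]] && [F ( [E [T [F true]]] )]]]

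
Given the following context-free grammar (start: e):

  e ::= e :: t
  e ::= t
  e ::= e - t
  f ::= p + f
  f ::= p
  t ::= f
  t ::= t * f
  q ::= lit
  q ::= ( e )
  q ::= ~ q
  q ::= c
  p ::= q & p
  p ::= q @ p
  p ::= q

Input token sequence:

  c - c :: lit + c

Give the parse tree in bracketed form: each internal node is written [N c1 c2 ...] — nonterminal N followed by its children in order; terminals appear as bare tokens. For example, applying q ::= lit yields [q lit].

[e [e [e [t [f [p [q c]]]]] - [t [f [p [q c]]]]] :: [t [f [p [q lit]] + [f [p [q c]]]]]]

e
e :: t
e - t :: t
t - t :: t
f - t :: t
p - t :: t
q - t :: t
c - t :: t
c - f :: t
c - p :: t
c - q :: t
c - c :: t
c - c :: f
c - c :: p + f
c - c :: q + f
c - c :: lit + f
c - c :: lit + p
c - c :: lit + q
c - c :: lit + c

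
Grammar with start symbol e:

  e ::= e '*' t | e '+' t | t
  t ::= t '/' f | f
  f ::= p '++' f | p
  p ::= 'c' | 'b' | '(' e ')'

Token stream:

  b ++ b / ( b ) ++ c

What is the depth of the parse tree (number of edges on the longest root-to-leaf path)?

[e [t [t [f [p b] ++ [f [p b]]]] / [f [p ( [e [t [f [p b]]]] )] ++ [f [p c]]]]]

8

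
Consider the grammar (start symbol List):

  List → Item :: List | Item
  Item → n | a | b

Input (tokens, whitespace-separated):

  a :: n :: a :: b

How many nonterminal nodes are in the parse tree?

8

[List [Item a] :: [List [Item n] :: [List [Item a] :: [List [Item b]]]]]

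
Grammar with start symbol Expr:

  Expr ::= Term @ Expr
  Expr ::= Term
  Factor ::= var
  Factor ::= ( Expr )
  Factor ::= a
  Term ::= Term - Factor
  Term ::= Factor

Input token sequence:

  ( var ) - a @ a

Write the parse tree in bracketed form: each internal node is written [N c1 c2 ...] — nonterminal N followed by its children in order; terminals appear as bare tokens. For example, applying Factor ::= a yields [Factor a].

[Expr [Term [Term [Factor ( [Expr [Term [Factor var]]] )]] - [Factor a]] @ [Expr [Term [Factor a]]]]

Expr
Term @ Expr
Term - Factor @ Expr
Factor - Factor @ Expr
( Expr ) - Factor @ Expr
( Term ) - Factor @ Expr
( Factor ) - Factor @ Expr
( var ) - Factor @ Expr
( var ) - a @ Expr
( var ) - a @ Term
( var ) - a @ Factor
( var ) - a @ a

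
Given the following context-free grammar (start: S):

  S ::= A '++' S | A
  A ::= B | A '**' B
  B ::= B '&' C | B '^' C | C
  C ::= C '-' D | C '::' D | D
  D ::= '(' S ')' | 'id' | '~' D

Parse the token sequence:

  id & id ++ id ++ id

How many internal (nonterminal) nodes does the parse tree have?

18

[S [A [B [B [C [D id]]] & [C [D id]]]] ++ [S [A [B [C [D id]]]] ++ [S [A [B [C [D id]]]]]]]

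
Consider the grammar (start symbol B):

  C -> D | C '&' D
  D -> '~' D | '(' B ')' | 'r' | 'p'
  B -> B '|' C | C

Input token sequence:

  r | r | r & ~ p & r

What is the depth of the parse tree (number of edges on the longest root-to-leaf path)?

5

[B [B [B [C [D r]]] | [C [D r]]] | [C [C [C [D r]] & [D ~ [D p]]] & [D r]]]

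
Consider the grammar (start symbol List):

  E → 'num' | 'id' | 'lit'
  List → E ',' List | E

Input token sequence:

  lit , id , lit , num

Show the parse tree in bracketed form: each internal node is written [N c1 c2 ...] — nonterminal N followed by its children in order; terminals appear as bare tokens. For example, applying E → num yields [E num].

[List [E lit] , [List [E id] , [List [E lit] , [List [E num]]]]]

List
E , List
lit , List
lit , E , List
lit , id , List
lit , id , E , List
lit , id , lit , List
lit , id , lit , E
lit , id , lit , num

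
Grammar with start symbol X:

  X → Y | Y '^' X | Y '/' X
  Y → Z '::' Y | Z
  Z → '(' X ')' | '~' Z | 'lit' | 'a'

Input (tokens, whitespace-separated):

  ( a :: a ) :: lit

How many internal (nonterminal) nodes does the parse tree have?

[X [Y [Z ( [X [Y [Z a] :: [Y [Z a]]]] )] :: [Y [Z lit]]]]

10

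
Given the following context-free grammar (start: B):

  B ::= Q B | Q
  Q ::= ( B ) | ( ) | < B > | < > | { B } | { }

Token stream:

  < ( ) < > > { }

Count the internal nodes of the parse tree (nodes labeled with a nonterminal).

8

[B [Q < [B [Q ( )] [B [Q < >]]] >] [B [Q { }]]]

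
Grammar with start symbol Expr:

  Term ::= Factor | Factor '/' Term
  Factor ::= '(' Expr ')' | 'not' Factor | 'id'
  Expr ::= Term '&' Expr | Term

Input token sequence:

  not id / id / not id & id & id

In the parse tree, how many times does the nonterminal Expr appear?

[Expr [Term [Factor not [Factor id]] / [Term [Factor id] / [Term [Factor not [Factor id]]]]] & [Expr [Term [Factor id]] & [Expr [Term [Factor id]]]]]

3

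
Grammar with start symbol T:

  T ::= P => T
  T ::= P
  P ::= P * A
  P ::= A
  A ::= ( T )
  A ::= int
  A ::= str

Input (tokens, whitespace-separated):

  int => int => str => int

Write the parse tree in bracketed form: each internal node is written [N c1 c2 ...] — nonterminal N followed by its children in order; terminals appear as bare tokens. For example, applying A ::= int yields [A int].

T
P => T
A => T
int => T
int => P => T
int => A => T
int => int => T
int => int => P => T
int => int => A => T
int => int => str => T
int => int => str => P
int => int => str => A
int => int => str => int

[T [P [A int]] => [T [P [A int]] => [T [P [A str]] => [T [P [A int]]]]]]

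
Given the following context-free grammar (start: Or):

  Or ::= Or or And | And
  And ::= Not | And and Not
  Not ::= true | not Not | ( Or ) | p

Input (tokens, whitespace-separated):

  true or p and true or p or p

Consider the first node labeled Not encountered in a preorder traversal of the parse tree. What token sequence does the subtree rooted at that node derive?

[Or [Or [Or [Or [And [Not true]]] or [And [And [Not p]] and [Not true]]] or [And [Not p]]] or [And [Not p]]]

true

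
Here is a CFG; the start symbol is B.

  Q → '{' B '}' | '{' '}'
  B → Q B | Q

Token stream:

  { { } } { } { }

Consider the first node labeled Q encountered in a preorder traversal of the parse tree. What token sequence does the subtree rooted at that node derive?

[B [Q { [B [Q { }]] }] [B [Q { }] [B [Q { }]]]]

{ { } }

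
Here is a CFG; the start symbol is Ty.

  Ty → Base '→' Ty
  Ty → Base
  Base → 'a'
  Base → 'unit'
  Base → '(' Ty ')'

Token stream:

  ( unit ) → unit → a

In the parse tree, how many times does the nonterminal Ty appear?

[Ty [Base ( [Ty [Base unit]] )] → [Ty [Base unit] → [Ty [Base a]]]]

4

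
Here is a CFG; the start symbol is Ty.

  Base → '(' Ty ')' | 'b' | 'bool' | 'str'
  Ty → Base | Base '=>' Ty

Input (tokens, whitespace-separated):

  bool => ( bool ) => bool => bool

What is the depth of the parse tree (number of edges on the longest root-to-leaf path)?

[Ty [Base bool] => [Ty [Base ( [Ty [Base bool]] )] => [Ty [Base bool] => [Ty [Base bool]]]]]

5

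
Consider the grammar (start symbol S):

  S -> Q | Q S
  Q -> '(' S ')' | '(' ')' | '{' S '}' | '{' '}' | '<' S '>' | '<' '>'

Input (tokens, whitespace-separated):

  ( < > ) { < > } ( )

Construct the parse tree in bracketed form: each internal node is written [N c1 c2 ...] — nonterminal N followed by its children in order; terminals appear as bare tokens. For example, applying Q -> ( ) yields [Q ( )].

[S [Q ( [S [Q < >]] )] [S [Q { [S [Q < >]] }] [S [Q ( )]]]]

S
Q S
( S ) S
( Q ) S
( < > ) S
( < > ) Q S
( < > ) { S } S
( < > ) { Q } S
( < > ) { < > } S
( < > ) { < > } Q
( < > ) { < > } ( )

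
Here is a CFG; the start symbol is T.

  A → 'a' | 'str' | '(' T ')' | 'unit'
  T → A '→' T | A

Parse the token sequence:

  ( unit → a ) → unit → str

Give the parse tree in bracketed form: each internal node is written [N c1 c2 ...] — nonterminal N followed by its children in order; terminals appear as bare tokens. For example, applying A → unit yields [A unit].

T
A → T
( T ) → T
( A → T ) → T
( unit → T ) → T
( unit → A ) → T
( unit → a ) → T
( unit → a ) → A → T
( unit → a ) → unit → T
( unit → a ) → unit → A
( unit → a ) → unit → str

[T [A ( [T [A unit] → [T [A a]]] )] → [T [A unit] → [T [A str]]]]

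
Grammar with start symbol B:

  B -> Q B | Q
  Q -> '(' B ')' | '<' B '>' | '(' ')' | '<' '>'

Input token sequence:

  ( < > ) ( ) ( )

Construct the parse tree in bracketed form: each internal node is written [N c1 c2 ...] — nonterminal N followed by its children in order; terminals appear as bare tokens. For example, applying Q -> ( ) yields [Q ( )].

[B [Q ( [B [Q < >]] )] [B [Q ( )] [B [Q ( )]]]]

B
Q B
( B ) B
( Q ) B
( < > ) B
( < > ) Q B
( < > ) ( ) B
( < > ) ( ) Q
( < > ) ( ) ( )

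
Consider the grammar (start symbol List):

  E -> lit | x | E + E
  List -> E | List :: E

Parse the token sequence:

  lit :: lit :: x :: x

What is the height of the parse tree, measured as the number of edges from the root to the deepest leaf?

[List [List [List [List [E lit]] :: [E lit]] :: [E x]] :: [E x]]

5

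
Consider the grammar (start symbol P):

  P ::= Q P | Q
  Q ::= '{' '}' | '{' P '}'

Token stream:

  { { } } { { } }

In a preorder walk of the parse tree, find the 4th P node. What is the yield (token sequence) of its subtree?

[P [Q { [P [Q { }]] }] [P [Q { [P [Q { }]] }]]]

{ }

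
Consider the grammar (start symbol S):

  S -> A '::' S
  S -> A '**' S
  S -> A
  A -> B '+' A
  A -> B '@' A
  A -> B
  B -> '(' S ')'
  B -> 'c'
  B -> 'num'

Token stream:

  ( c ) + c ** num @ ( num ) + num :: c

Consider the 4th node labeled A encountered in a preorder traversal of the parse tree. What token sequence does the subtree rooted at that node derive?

num @ ( num ) + num

[S [A [B ( [S [A [B c]]] )] + [A [B c]]] ** [S [A [B num] @ [A [B ( [S [A [B num]]] )] + [A [B num]]]] :: [S [A [B c]]]]]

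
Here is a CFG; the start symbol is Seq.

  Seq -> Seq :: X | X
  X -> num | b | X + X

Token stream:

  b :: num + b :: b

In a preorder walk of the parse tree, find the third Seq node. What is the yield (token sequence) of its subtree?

[Seq [Seq [Seq [X b]] :: [X [X num] + [X b]]] :: [X b]]

b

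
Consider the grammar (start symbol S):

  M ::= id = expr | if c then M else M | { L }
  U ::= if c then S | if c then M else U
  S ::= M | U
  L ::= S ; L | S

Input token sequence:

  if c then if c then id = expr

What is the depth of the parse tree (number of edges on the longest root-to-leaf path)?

[S [U if c then [S [U if c then [S [M id = expr]]]]]]

6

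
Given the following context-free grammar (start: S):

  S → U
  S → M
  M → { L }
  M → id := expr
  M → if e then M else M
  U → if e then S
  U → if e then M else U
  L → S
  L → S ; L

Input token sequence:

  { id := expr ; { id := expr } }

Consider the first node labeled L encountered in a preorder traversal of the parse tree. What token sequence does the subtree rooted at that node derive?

[S [M { [L [S [M id := expr]] ; [L [S [M { [L [S [M id := expr]]] }]]]] }]]

id := expr ; { id := expr }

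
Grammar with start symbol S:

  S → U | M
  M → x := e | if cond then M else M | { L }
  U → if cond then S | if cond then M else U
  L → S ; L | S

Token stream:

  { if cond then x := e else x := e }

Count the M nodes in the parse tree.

4

[S [M { [L [S [M if cond then [M x := e] else [M x := e]]]] }]]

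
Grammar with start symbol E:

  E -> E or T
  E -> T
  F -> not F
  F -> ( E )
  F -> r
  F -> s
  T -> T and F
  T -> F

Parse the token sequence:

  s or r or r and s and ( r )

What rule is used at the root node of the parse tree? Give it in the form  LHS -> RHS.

E -> E or T

[E [E [E [T [F s]]] or [T [F r]]] or [T [T [T [F r]] and [F s]] and [F ( [E [T [F r]]] )]]]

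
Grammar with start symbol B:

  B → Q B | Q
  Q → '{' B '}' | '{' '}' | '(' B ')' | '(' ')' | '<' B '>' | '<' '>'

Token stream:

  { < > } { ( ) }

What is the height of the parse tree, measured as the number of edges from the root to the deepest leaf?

5

[B [Q { [B [Q < >]] }] [B [Q { [B [Q ( )]] }]]]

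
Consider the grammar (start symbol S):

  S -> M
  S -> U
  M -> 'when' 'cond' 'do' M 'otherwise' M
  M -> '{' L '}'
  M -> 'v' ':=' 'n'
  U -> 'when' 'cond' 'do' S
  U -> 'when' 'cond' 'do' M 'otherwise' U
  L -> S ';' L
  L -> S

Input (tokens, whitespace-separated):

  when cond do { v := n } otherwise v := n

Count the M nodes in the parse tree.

[S [M when cond do [M { [L [S [M v := n]]] }] otherwise [M v := n]]]

4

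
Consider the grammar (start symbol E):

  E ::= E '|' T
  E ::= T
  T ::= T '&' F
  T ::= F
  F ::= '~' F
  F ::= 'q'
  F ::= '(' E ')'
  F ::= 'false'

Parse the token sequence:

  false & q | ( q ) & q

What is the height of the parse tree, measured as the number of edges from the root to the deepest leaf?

7

[E [E [T [T [F false]] & [F q]]] | [T [T [F ( [E [T [F q]]] )]] & [F q]]]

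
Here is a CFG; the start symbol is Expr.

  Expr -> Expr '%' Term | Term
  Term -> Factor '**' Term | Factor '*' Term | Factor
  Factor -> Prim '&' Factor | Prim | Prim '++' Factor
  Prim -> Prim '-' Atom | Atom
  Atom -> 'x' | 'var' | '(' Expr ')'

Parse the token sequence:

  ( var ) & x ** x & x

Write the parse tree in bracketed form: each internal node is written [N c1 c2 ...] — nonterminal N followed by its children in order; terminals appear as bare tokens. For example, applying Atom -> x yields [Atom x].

Expr
Term
Factor ** Term
Prim & Factor ** Term
Atom & Factor ** Term
( Expr ) & Factor ** Term
( Term ) & Factor ** Term
( Factor ) & Factor ** Term
( Prim ) & Factor ** Term
( Atom ) & Factor ** Term
( var ) & Factor ** Term
( var ) & Prim ** Term
( var ) & Atom ** Term
( var ) & x ** Term
( var ) & x ** Factor
( var ) & x ** Prim & Factor
( var ) & x ** Atom & Factor
( var ) & x ** x & Factor
( var ) & x ** x & Prim
( var ) & x ** x & Atom
( var ) & x ** x & x

[Expr [Term [Factor [Prim [Atom ( [Expr [Term [Factor [Prim [Atom var]]]]] )]] & [Factor [Prim [Atom x]]]] ** [Term [Factor [Prim [Atom x]] & [Factor [Prim [Atom x]]]]]]]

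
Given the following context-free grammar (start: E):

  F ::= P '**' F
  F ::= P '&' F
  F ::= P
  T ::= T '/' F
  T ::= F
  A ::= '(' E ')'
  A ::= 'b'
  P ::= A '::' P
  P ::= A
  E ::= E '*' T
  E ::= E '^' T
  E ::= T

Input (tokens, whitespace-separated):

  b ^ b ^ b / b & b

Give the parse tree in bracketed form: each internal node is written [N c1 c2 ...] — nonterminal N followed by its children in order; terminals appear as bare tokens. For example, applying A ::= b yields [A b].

E
E ^ T
E ^ T ^ T
T ^ T ^ T
F ^ T ^ T
P ^ T ^ T
A ^ T ^ T
b ^ T ^ T
b ^ F ^ T
b ^ P ^ T
b ^ A ^ T
b ^ b ^ T
b ^ b ^ T / F
b ^ b ^ F / F
b ^ b ^ P / F
b ^ b ^ A / F
b ^ b ^ b / F
b ^ b ^ b / P & F
b ^ b ^ b / A & F
b ^ b ^ b / b & F
b ^ b ^ b / b & P
b ^ b ^ b / b & A
b ^ b ^ b / b & b

[E [E [E [T [F [P [A b]]]]] ^ [T [F [P [A b]]]]] ^ [T [T [F [P [A b]]]] / [F [P [A b]] & [F [P [A b]]]]]]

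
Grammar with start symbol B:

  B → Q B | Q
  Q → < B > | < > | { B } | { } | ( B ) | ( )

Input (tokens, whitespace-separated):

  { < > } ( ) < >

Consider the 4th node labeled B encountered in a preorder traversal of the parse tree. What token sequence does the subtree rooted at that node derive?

[B [Q { [B [Q < >]] }] [B [Q ( )] [B [Q < >]]]]

< >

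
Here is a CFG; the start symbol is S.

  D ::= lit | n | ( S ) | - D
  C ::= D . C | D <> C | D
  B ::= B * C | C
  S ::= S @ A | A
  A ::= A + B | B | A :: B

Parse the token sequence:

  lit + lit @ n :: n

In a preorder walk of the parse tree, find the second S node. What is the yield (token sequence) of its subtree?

[S [S [A [A [B [C [D lit]]]] + [B [C [D lit]]]]] @ [A [A [B [C [D n]]]] :: [B [C [D n]]]]]

lit + lit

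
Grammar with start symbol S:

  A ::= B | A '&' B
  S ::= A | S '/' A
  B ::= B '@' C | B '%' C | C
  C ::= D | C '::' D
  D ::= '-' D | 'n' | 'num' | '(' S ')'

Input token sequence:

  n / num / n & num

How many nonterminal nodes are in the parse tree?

19

[S [S [S [A [B [C [D n]]]]] / [A [B [C [D num]]]]] / [A [A [B [C [D n]]]] & [B [C [D num]]]]]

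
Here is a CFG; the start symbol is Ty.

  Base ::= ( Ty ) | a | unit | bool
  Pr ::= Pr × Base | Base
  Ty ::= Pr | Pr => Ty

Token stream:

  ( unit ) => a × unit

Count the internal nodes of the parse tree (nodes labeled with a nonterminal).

11

[Ty [Pr [Base ( [Ty [Pr [Base unit]]] )]] => [Ty [Pr [Pr [Base a]] × [Base unit]]]]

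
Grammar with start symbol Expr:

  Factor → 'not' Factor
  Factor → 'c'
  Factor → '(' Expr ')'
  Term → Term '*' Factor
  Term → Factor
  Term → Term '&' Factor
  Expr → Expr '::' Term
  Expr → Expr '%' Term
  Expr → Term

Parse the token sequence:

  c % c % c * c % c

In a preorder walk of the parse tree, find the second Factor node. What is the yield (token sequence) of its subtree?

[Expr [Expr [Expr [Expr [Term [Factor c]]] % [Term [Factor c]]] % [Term [Term [Factor c]] * [Factor c]]] % [Term [Factor c]]]

c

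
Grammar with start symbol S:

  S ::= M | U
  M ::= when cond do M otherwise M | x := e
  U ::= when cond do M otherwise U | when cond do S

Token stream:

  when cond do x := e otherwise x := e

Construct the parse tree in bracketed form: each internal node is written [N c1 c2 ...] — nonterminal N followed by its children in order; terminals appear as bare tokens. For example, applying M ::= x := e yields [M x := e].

S
M
when cond do M otherwise M
when cond do x := e otherwise M
when cond do x := e otherwise x := e

[S [M when cond do [M x := e] otherwise [M x := e]]]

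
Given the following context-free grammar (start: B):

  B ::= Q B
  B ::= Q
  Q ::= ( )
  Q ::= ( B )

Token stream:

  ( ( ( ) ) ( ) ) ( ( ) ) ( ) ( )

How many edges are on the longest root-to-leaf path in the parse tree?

[B [Q ( [B [Q ( [B [Q ( )]] )] [B [Q ( )]]] )] [B [Q ( [B [Q ( )]] )] [B [Q ( )] [B [Q ( )]]]]]

6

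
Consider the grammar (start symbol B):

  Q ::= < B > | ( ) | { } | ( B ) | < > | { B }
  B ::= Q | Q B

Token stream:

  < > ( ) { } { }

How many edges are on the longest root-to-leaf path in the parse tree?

[B [Q < >] [B [Q ( )] [B [Q { }] [B [Q { }]]]]]

5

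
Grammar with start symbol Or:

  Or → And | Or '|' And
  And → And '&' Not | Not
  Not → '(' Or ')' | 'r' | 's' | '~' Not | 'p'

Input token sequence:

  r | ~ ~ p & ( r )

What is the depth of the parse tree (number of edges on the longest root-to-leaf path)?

[Or [Or [And [Not r]]] | [And [And [Not ~ [Not ~ [Not p]]]] & [Not ( [Or [And [Not r]]] )]]]

6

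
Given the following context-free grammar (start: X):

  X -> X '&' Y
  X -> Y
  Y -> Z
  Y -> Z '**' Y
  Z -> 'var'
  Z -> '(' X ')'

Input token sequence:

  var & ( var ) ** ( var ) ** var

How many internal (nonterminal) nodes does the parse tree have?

[X [X [Y [Z var]]] & [Y [Z ( [X [Y [Z var]]] )] ** [Y [Z ( [X [Y [Z var]]] )] ** [Y [Z var]]]]]

16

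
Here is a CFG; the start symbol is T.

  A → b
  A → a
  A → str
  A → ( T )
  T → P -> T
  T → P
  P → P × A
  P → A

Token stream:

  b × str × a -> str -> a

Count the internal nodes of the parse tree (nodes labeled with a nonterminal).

[T [P [P [P [A b]] × [A str]] × [A a]] -> [T [P [A str]] -> [T [P [A a]]]]]

13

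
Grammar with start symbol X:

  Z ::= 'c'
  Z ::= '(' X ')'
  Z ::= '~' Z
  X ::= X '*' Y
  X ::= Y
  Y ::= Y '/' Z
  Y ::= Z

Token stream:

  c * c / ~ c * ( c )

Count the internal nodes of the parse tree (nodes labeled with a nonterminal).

15

[X [X [X [Y [Z c]]] * [Y [Y [Z c]] / [Z ~ [Z c]]]] * [Y [Z ( [X [Y [Z c]]] )]]]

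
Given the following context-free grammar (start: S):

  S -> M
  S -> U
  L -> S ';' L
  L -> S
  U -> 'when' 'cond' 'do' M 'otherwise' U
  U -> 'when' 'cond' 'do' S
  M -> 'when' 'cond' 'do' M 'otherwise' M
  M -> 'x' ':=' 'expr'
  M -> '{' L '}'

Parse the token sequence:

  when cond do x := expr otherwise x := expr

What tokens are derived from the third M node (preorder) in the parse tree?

x := expr

[S [M when cond do [M x := expr] otherwise [M x := expr]]]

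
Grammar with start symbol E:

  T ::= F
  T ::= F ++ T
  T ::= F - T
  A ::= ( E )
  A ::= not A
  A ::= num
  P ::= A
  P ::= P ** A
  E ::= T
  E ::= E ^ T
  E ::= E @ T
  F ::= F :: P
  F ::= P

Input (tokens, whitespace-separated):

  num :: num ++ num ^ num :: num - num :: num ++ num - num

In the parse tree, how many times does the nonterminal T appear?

6

[E [E [T [F [F [P [A num]]] :: [P [A num]]] ++ [T [F [P [A num]]]]]] ^ [T [F [F [P [A num]]] :: [P [A num]]] - [T [F [F [P [A num]]] :: [P [A num]]] ++ [T [F [P [A num]]] - [T [F [P [A num]]]]]]]]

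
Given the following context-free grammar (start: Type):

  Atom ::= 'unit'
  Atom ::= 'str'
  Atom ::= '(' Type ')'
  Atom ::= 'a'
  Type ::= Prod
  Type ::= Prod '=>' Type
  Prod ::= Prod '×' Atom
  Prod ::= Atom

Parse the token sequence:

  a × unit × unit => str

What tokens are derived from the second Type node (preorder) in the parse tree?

str

[Type [Prod [Prod [Prod [Atom a]] × [Atom unit]] × [Atom unit]] => [Type [Prod [Atom str]]]]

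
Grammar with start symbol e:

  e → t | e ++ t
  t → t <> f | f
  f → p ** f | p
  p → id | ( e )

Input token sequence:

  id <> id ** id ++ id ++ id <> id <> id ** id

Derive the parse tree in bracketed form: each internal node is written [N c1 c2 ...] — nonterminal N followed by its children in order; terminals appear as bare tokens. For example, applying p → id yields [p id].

[e [e [e [t [t [f [p id]]] <> [f [p id] ** [f [p id]]]]] ++ [t [f [p id]]]] ++ [t [t [t [f [p id]]] <> [f [p id]]] <> [f [p id] ** [f [p id]]]]]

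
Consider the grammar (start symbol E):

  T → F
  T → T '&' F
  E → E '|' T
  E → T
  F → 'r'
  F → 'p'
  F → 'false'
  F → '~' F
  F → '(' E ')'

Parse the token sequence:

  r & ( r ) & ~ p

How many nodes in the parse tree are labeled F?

5

[E [T [T [T [F r]] & [F ( [E [T [F r]]] )]] & [F ~ [F p]]]]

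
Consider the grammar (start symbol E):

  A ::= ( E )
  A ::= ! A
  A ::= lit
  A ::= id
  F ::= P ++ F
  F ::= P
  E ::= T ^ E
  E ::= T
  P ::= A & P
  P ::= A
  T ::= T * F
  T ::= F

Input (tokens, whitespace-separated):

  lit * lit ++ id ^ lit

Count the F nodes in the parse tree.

[E [T [T [F [P [A lit]]]] * [F [P [A lit]] ++ [F [P [A id]]]]] ^ [E [T [F [P [A lit]]]]]]

4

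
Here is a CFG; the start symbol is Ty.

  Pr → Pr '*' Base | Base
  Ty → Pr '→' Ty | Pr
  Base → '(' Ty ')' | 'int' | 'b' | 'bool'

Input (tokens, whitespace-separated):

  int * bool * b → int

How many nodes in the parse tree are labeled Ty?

2

[Ty [Pr [Pr [Pr [Base int]] * [Base bool]] * [Base b]] → [Ty [Pr [Base int]]]]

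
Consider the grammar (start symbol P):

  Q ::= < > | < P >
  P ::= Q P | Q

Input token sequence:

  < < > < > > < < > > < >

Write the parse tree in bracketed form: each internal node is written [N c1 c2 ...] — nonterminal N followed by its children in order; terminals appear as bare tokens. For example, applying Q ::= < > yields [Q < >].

P
Q P
< P > P
< Q P > P
< < > P > P
< < > Q > P
< < > < > > P
< < > < > > Q P
< < > < > > < P > P
< < > < > > < Q > P
< < > < > > < < > > P
< < > < > > < < > > Q
< < > < > > < < > > < >

[P [Q < [P [Q < >] [P [Q < >]]] >] [P [Q < [P [Q < >]] >] [P [Q < >]]]]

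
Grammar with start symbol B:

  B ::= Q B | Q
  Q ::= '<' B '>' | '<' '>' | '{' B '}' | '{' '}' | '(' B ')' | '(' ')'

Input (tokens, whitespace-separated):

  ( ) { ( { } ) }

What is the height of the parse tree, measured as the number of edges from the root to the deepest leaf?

7

[B [Q ( )] [B [Q { [B [Q ( [B [Q { }]] )]] }]]]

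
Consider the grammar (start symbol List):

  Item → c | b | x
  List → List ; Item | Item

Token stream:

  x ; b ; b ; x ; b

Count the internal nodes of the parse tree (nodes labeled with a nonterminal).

10

[List [List [List [List [List [Item x]] ; [Item b]] ; [Item b]] ; [Item x]] ; [Item b]]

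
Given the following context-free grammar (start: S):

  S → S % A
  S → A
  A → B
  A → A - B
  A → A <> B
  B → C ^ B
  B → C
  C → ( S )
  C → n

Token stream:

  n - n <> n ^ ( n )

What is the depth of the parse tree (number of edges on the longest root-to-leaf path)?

9

[S [A [A [A [B [C n]]] - [B [C n]]] <> [B [C n] ^ [B [C ( [S [A [B [C n]]]] )]]]]]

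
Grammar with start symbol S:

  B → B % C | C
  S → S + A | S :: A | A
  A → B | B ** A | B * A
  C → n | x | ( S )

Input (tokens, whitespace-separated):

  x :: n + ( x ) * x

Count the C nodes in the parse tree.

5

[S [S [S [A [B [C x]]]] :: [A [B [C n]]]] + [A [B [C ( [S [A [B [C x]]]] )]] * [A [B [C x]]]]]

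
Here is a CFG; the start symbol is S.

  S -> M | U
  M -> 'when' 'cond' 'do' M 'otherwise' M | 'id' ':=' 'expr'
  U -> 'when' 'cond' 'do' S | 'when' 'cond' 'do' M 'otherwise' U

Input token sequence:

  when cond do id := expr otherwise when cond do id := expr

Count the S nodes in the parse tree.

2

[S [U when cond do [M id := expr] otherwise [U when cond do [S [M id := expr]]]]]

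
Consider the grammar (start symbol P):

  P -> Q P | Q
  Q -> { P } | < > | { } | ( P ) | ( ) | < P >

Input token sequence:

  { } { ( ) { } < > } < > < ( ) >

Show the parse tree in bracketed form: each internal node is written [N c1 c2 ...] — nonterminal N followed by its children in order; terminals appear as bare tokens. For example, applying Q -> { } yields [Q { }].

P
Q P
{ } P
{ } Q P
{ } { P } P
{ } { Q P } P
{ } { ( ) P } P
{ } { ( ) Q P } P
{ } { ( ) { } P } P
{ } { ( ) { } Q } P
{ } { ( ) { } < > } P
{ } { ( ) { } < > } Q P
{ } { ( ) { } < > } < > P
{ } { ( ) { } < > } < > Q
{ } { ( ) { } < > } < > < P >
{ } { ( ) { } < > } < > < Q >
{ } { ( ) { } < > } < > < ( ) >

[P [Q { }] [P [Q { [P [Q ( )] [P [Q { }] [P [Q < >]]]] }] [P [Q < >] [P [Q < [P [Q ( )]] >]]]]]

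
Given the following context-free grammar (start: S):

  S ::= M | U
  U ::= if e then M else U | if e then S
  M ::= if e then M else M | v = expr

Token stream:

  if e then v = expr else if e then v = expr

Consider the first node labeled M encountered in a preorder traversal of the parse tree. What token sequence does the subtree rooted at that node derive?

[S [U if e then [M v = expr] else [U if e then [S [M v = expr]]]]]

v = expr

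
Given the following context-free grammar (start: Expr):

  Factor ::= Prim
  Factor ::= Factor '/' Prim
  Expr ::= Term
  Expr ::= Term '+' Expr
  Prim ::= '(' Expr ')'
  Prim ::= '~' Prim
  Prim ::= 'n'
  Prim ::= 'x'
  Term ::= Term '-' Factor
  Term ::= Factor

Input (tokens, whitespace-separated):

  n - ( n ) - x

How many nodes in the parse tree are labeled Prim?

4

[Expr [Term [Term [Term [Factor [Prim n]]] - [Factor [Prim ( [Expr [Term [Factor [Prim n]]]] )]]] - [Factor [Prim x]]]]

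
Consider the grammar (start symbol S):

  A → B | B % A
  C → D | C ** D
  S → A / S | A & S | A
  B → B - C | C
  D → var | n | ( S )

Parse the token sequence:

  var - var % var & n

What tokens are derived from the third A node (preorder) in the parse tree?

n

[S [A [B [B [C [D var]]] - [C [D var]]] % [A [B [C [D var]]]]] & [S [A [B [C [D n]]]]]]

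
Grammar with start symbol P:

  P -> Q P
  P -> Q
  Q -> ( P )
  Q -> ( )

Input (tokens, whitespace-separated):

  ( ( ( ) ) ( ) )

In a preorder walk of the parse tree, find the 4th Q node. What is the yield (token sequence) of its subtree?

( )

[P [Q ( [P [Q ( [P [Q ( )]] )] [P [Q ( )]]] )]]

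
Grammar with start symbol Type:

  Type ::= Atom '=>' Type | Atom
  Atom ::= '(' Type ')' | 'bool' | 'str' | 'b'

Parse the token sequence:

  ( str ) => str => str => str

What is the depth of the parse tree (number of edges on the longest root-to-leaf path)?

[Type [Atom ( [Type [Atom str]] )] => [Type [Atom str] => [Type [Atom str] => [Type [Atom str]]]]]

5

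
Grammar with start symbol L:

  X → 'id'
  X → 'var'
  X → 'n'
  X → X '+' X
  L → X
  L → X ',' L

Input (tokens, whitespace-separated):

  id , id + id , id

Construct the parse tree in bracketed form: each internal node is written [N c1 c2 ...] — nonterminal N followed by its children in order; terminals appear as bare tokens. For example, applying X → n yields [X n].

[L [X id] , [L [X [X id] + [X id]] , [L [X id]]]]

L
X , L
id , L
id , X , L
id , X + X , L
id , id + X , L
id , id + id , L
id , id + id , X
id , id + id , id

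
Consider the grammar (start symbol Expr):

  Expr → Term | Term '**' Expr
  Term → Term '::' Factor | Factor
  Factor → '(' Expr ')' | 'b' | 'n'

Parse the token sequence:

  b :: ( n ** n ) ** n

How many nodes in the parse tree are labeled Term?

5

[Expr [Term [Term [Factor b]] :: [Factor ( [Expr [Term [Factor n]] ** [Expr [Term [Factor n]]]] )]] ** [Expr [Term [Factor n]]]]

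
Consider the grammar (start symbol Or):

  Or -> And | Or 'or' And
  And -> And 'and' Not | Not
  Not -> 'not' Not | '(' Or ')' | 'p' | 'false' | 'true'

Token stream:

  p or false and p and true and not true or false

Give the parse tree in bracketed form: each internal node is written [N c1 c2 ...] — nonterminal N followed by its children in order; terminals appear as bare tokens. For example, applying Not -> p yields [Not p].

[Or [Or [Or [And [Not p]]] or [And [And [And [And [Not false]] and [Not p]] and [Not true]] and [Not not [Not true]]]] or [And [Not false]]]

Or
Or or And
Or or And or And
And or And or And
Not or And or And
p or And or And
p or And and Not or And
p or And and Not and Not or And
p or And and Not and Not and Not or And
p or Not and Not and Not and Not or And
p or false and Not and Not and Not or And
p or false and p and Not and Not or And
p or false and p and true and Not or And
p or false and p and true and not Not or And
p or false and p and true and not true or And
p or false and p and true and not true or Not
p or false and p and true and not true or false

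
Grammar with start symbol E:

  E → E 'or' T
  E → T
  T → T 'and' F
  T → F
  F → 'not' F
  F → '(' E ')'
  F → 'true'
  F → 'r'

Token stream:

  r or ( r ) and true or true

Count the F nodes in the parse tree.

5

[E [E [E [T [F r]]] or [T [T [F ( [E [T [F r]]] )]] and [F true]]] or [T [F true]]]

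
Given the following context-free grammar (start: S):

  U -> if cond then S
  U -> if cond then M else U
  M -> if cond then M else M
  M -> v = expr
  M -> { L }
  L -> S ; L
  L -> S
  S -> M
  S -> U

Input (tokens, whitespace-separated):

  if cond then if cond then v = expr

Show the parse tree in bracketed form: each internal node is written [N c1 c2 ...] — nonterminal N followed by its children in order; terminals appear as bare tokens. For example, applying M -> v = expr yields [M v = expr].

S
U
if cond then S
if cond then U
if cond then if cond then S
if cond then if cond then M
if cond then if cond then v = expr

[S [U if cond then [S [U if cond then [S [M v = expr]]]]]]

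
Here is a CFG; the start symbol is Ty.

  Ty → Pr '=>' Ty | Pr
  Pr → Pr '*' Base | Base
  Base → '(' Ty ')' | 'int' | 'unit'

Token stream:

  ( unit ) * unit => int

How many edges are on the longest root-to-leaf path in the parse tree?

[Ty [Pr [Pr [Base ( [Ty [Pr [Base unit]]] )]] * [Base unit]] => [Ty [Pr [Base int]]]]

7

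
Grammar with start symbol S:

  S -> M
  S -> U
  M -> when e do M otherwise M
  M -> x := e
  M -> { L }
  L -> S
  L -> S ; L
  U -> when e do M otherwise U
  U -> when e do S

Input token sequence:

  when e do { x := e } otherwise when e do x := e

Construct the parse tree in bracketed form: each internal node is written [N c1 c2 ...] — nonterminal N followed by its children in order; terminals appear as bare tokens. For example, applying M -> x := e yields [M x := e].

[S [U when e do [M { [L [S [M x := e]]] }] otherwise [U when e do [S [M x := e]]]]]

S
U
when e do M otherwise U
when e do { L } otherwise U
when e do { S } otherwise U
when e do { M } otherwise U
when e do { x := e } otherwise U
when e do { x := e } otherwise when e do S
when e do { x := e } otherwise when e do M
when e do { x := e } otherwise when e do x := e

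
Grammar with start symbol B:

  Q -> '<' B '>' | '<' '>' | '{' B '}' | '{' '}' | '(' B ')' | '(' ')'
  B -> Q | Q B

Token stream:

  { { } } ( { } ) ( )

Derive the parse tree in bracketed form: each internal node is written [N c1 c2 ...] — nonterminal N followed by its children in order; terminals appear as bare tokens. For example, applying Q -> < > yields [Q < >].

B
Q B
{ B } B
{ Q } B
{ { } } B
{ { } } Q B
{ { } } ( B ) B
{ { } } ( Q ) B
{ { } } ( { } ) B
{ { } } ( { } ) Q
{ { } } ( { } ) ( )

[B [Q { [B [Q { }]] }] [B [Q ( [B [Q { }]] )] [B [Q ( )]]]]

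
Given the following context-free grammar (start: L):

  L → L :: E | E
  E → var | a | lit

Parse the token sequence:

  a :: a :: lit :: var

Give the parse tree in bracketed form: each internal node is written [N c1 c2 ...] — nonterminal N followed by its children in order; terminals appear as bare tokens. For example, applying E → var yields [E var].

L
L :: E
L :: E :: E
L :: E :: E :: E
E :: E :: E :: E
a :: E :: E :: E
a :: a :: E :: E
a :: a :: lit :: E
a :: a :: lit :: var

[L [L [L [L [E a]] :: [E a]] :: [E lit]] :: [E var]]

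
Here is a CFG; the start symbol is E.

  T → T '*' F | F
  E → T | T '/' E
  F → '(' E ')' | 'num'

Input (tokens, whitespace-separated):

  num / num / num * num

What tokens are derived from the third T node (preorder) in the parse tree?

num * num

[E [T [F num]] / [E [T [F num]] / [E [T [T [F num]] * [F num]]]]]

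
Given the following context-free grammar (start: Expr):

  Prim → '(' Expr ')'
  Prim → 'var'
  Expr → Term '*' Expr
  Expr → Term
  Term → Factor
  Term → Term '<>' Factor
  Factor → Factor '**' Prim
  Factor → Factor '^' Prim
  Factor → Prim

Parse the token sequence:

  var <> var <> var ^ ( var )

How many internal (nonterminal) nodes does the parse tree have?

[Expr [Term [Term [Term [Factor [Prim var]]] <> [Factor [Prim var]]] <> [Factor [Factor [Prim var]] ^ [Prim ( [Expr [Term [Factor [Prim var]]]] )]]]]

16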